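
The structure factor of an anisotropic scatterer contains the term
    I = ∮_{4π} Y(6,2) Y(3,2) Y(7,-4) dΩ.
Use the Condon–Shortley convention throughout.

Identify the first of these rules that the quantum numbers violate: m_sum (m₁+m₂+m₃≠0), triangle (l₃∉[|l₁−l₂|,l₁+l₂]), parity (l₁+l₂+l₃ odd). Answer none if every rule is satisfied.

none

Σmᵢ = 0  ✓
l₃∈[|l₁−l₂|,l₁+l₂]=[3,9], have l₃=7  ✓
Σlᵢ = 16 ⇒ even  ✓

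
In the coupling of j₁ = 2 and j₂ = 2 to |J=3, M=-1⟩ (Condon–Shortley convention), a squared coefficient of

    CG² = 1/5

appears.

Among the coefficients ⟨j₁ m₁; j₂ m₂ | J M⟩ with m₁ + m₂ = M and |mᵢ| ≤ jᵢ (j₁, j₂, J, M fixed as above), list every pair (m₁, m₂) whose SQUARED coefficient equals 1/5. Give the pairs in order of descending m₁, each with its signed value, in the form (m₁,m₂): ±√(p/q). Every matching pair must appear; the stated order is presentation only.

(0,-1): +√(1/5); (-1,0): −√(1/5)

Admissible pairs with m₁+m₂ = M = -1: (-2,1), (-1,0), (0,-1), (1,-2)
  (m₁,m₂)=(1,-2): CG² = 3/10, CG = +√(3/10)
  (m₁,m₂)=(0,-1): CG² = 1/5, CG = +√(1/5)   ← matches the target
  (m₁,m₂)=(-1,0): CG² = 1/5, CG = −√(1/5)   ← matches the target
  (m₁,m₂)=(-2,1): CG² = 3/10, CG = −√(3/10)
Pairs with CG² = 1/5: (0,-1): +√(1/5); (-1,0): −√(1/5)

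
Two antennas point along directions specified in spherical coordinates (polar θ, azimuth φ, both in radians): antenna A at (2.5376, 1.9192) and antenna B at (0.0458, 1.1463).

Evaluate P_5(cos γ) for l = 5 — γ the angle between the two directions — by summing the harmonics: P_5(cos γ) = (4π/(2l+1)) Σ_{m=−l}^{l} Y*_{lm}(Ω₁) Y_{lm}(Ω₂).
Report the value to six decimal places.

Term-by-term m-sum for l=5 (normalisation 4π/11 = 1.142397):
  m=-5: (-0.027023-0.004673i) × (+0.000000+0.000000i) = -0.000000-0.000000i  (running Σ = -0.000000-0.000000i)
  m=-4: (-0.022152-0.123714i) × (-0.000001+0.000006i) = +0.000001-0.000000i  (running Σ = +0.000001-0.000000i)
  m=-3: (+0.279415-0.162061i) × (-0.000253+0.000078i) = -0.000058+0.000063i  (running Σ = -0.000057+0.000063i)
  m=-2: (+0.356213+0.298095i) × (-0.004675-0.005311i) = -0.000082-0.003285i  (running Σ = -0.000140-0.003223i)
  m=-1: (-0.071628+0.197203i) × (+0.047962-0.106115i) = +0.017491+0.017059i  (running Σ = +0.017351+0.013836i)
  m=0: (+0.337709-0.000000i) × (+0.920940+0.000000i) = +0.311010+0.000000i  (running Σ = +0.328361+0.013836i)
  m=1: (+0.071628+0.197203i) × (-0.047962-0.106115i) = +0.017491-0.017059i  (running Σ = +0.345852-0.003223i)
  m=2: (+0.356213-0.298095i) × (-0.004675+0.005311i) = -0.000082+0.003285i  (running Σ = +0.345770+0.000063i)
  m=3: (-0.279415-0.162061i) × (+0.000253+0.000078i) = -0.000058-0.000063i  (running Σ = +0.345712-0.000000i)
  m=4: (-0.022152+0.123714i) × (-0.000001-0.000006i) = +0.000001+0.000000i  (running Σ = +0.345713-0.000000i)
  m=5: (+0.027023-0.004673i) × (-0.000000+0.000000i) = -0.000000+0.000000i  (running Σ = +0.345713+0.000000i)
Σ over m = +0.345713+0.000000i; ×(4π/11) → +0.394941+0.000000i. Real part: 0.394941

0.394941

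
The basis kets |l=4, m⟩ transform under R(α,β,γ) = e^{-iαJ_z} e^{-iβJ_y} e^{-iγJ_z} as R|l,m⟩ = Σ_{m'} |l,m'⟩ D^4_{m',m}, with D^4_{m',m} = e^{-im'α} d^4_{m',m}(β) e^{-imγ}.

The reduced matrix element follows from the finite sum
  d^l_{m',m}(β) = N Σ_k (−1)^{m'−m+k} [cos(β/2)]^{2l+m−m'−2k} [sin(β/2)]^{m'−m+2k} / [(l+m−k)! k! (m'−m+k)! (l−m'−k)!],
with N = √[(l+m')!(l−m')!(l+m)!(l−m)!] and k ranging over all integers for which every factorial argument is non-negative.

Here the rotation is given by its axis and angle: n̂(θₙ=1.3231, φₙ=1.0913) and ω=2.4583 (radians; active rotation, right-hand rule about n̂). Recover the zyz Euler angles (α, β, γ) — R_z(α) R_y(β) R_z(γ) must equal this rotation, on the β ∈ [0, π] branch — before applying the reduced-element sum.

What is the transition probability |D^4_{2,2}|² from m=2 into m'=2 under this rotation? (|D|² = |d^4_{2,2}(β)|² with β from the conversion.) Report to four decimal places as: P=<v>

Axis–angle → zyz. n̂ = (sinθₙcosφₙ, sinθₙsinφₙ, cosθₙ) = (+0.447252, +0.860149, +0.245171), ω = 2.4583.
R = I cosω + sinω [n̂]ₓ + (1−cosω) n̂n̂ᵀ gives
  R = [-0.420337, +0.528252, +0.737744; +0.837830, +0.538115, +0.092051; -0.348366, +0.656797, -0.668775]
β = atan2(√(R₁₃²+R₂₃²), R₃₃) = 2.303356; α = atan2(R₂₃, R₁₃) mod 2π = 0.124132; γ = atan2(R₃₂, −R₃₁) mod 2π = 1.083125
First d^4_{2,2}(β=2.3034), then the phase factors e^{-i(2)α} and e^{-i(2)γ}:
Half-angle: c=0.406955, s=0.913448. N=√(720·2·720·2)=1440.000000
Admissible k: 0..2 (factorial args all ≥0)
  k=0: (−1)^0·1440.0000/(1440)·0.4070^8·0.9134^0 = +0.000752
  k=1: (−1)^1·1440.0000/(120)·0.4070^6·0.9134^2 = -0.045481
  k=2: (−1)^2·1440.0000/(96)·0.4070^4·0.9134^4 = +0.286427
d^4_{2,2}(2.3034) = +0.000752 -0.045481 +0.286427 = +0.241698
|D^4_{2,2}|² = |d^4_{2,2}(β)|² = (+0.241698)² = 0.058418 (the z-rotation phases have unit modulus)

P=0.0584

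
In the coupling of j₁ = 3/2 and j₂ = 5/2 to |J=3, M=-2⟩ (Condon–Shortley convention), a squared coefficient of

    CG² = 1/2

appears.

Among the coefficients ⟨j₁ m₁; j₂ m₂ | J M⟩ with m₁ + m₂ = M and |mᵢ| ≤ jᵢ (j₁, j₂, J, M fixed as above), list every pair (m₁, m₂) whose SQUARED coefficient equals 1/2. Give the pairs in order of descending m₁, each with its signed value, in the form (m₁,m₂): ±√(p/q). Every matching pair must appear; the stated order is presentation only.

Admissible pairs with m₁+m₂ = M = -2: (-3/2,-1/2), (-1/2,-3/2), (1/2,-5/2)
  (m₁,m₂)=(1/2,-5/2): CG² = 5/12, CG = +√(5/12)
  (m₁,m₂)=(-1/2,-3/2): CG² = 1/12, CG = +√(1/12)
  (m₁,m₂)=(-3/2,-1/2): CG² = 1/2, CG = −√(1/2)   ← matches the target
Pairs with CG² = 1/2: (-3/2,-1/2): −√(1/2)

(-3/2,-1/2): −√(1/2)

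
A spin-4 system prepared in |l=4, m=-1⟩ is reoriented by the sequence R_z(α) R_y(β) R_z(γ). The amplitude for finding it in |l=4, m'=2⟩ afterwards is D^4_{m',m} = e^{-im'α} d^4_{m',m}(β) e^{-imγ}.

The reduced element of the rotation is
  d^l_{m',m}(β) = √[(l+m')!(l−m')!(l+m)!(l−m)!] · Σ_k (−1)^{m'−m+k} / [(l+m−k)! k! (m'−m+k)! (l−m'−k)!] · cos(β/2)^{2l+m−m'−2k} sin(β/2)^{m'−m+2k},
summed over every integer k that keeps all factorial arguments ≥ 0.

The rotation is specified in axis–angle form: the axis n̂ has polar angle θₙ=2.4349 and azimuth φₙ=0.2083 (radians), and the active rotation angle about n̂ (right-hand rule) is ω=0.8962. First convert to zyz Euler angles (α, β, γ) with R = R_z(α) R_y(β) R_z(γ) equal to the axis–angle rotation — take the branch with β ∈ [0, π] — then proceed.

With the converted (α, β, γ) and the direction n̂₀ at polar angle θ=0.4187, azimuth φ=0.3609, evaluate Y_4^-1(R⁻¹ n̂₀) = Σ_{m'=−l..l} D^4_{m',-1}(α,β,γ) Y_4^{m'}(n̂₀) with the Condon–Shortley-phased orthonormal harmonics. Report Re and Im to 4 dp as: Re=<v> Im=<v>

Axis–angle → zyz. n̂ = (sinθₙcosφₙ, sinθₙsinφₙ, cosθₙ) = (+0.635286, +0.134278, -0.760514), ω = 0.8962.
R = I cosω + sinω [n̂]ₓ + (1−cosω) n̂n̂ᵀ gives
  R = [+0.776096, +0.625955, -0.076515; -0.561905, +0.631351, -0.534470; -0.286246, +0.457795, +0.841717]
β = atan2(√(R₁₃²+R₂₃²), R₃₃) = 0.570341; α = atan2(R₂₃, R₁₃) mod 2π = 4.570194; γ = atan2(R₃₂, −R₃₁) mod 2π = 1.012001
Need the full column D^4_{m',-1} for m'=−4..4 at α=4.5702, β=0.5703, γ=1.0120.
cos(β/2)=0.959614, sin(β/2)=0.281321
d^4_{-4,-1}: single k=3 term ⇒ +0.135576;  D = +0.122476+0.058142i
d^4_{-3,-1}: k∈[2..3] ⇒ +0.490517 -0.070261 = +0.420256;  D = -0.232211+0.350276i
d^4_{-2,-1}: k∈[1..3] ⇒ +0.894363 -0.384323 +0.022020 = +0.532060;  D = -0.397324-0.353867i
d^4_{-1,-1}: k∈[0..3] ⇒ +0.719070 -0.926990 +0.159337 -0.004565 = -0.053147;  D = -0.040615+0.034278i
d^4_{0,-1}: k∈[0..3] ⇒ -0.942741 +0.486134 -0.041780 +0.000598 = -0.497789;  D = -0.263910-0.422072i
d^4_{1,-1}: k∈[0..3] ⇒ +0.617993 -0.159337 +0.006847 -0.000039 = +0.465464;  D = -0.425653+0.188352i
d^4_{2,-1}: k∈[0..2] ⇒ -0.256215 +0.033030 -0.000568 = -0.223753;  D = +0.060631+0.215382i
d^4_{3,-1}: k∈[0..1] ⇒ +0.070261 -0.003623 = +0.066638;  D = +0.066056-0.008785i
d^4_{4,-1}: single k=0 term ⇒ -0.011652;  D = +0.000116-0.011651i
Y_4^{m'}(θ=0.4187,φ=0.3609) and Σ D·Y over m':
  (+0.1225+0.0581i)·(+0.0015-0.0120i)  (-0.2322+0.3503i)·(+0.0360-0.0679i)  (-0.3973-0.3539i)·(+0.2010-0.1769i)  (-0.0406+0.0343i)·(+0.4674-0.1764i)  (-0.2639-0.4221i)·(+0.2480+0.0000i)  (-0.4257+0.1884i)·(-0.4674-0.1764i)  (+0.0606+0.2154i)·(+0.2010+0.1769i)  (+0.0661-0.0088i)·(-0.0360-0.0679i)  (+0.0001-0.0117i)·(+0.0015+0.0120i)
Y_4^-1(R⁻¹ n̂) = -0.001158-0.018412i

Re=-0.0012 Im=-0.0184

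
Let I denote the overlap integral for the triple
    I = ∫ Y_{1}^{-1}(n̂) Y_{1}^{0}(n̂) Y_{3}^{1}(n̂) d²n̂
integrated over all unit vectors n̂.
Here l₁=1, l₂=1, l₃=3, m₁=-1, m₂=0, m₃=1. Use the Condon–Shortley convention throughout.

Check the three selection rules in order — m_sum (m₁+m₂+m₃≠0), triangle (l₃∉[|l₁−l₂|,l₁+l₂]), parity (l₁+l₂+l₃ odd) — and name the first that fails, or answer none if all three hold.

azimuthal sum: -1 + 0 + 1 = 0  ✓
l₃ must lie in [0,2]; have l₃=3  ✗
L = 1 + 1 + 3 = 5 (odd)

triangle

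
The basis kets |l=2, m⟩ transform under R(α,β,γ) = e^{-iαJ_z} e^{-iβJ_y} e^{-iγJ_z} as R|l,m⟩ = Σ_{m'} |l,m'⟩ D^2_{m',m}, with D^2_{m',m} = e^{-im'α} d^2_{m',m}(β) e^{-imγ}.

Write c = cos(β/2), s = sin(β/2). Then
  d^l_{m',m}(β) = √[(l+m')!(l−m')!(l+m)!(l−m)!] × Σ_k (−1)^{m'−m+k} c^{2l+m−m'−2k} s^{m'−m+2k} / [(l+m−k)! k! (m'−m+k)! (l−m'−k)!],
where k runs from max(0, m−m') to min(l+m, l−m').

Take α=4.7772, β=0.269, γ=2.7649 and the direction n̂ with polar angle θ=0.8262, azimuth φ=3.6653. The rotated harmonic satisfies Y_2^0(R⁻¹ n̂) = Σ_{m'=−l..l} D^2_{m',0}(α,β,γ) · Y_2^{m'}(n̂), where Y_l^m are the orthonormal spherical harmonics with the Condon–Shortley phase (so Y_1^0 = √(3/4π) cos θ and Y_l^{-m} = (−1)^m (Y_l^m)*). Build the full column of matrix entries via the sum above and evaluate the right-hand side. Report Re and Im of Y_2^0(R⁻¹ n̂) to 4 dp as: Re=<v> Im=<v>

Need the full column D^2_{m',0} for m'=−2..2 at α=4.7772, β=0.2690, γ=2.7649.
cos(β/2)=0.990969, sin(β/2)=0.134095
d^2_{-2,0}: single k=2 term ⇒ +0.043253;  D = -0.042890-0.005591i
d^2_{-1,0}: k∈[1..2] ⇒ +0.319645 -0.005853 = +0.313792;  D = +0.020323-0.313133i
d^2_{0,0}: k∈[0..2] ⇒ +0.964360 -0.070632 +0.000323 = +0.894051;  D = +0.894051+0.000000i
d^2_{1,0}: k∈[0..1] ⇒ -0.319645 +0.005853 = -0.313792;  D = -0.020323-0.313133i
d^2_{2,0}: single k=0 term ⇒ +0.043253;  D = -0.042890+0.005591i
Y_2^{m'}(θ=0.8262,φ=3.6653) and Σ D·Y over m':
  (-0.0429-0.0056i)·(+0.1044-0.1809i)  (+0.0203-0.3131i)·(-0.3334+0.1925i)  (+0.8941+0.0000i)·(+0.1191+0.0000i)  (-0.0203-0.3131i)·(+0.3334+0.1925i)  (-0.0429+0.0056i)·(+0.1044+0.1809i)
Y_2^0(R⁻¹ n̂) = +0.202557-0.000000i

Re=0.2026 Im=0.0000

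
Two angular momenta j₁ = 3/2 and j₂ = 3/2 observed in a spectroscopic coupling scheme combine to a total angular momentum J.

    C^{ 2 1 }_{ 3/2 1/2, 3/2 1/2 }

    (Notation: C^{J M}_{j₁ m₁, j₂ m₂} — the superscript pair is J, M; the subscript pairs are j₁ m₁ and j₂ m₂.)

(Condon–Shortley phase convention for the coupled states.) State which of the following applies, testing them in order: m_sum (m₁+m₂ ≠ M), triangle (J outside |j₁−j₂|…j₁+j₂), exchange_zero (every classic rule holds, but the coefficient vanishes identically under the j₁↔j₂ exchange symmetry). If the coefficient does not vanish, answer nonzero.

m-sum: m₁+m₂ = 1/2+1/2 = 1, M = 1  ✓
triangle: |j₁−j₂| = 0 ≤ J = 2 ≤ j₁+j₂ = 3  ✓
exchange: j₁=j₂ and m₁=m₂, and (−1)^(j₁+j₂−J) = (−1)^1 = −1 forces ⟨j₁m₁;j₂m₂|JM⟩ = −⟨j₂m₂;j₁m₁|JM⟩ = −⟨j₁m₁;j₂m₂|JM⟩ ⇒ the coefficient vanishes identically
Racah sum check: Σ_k collapses to 0 ⇒ CG = 0

exchange_zero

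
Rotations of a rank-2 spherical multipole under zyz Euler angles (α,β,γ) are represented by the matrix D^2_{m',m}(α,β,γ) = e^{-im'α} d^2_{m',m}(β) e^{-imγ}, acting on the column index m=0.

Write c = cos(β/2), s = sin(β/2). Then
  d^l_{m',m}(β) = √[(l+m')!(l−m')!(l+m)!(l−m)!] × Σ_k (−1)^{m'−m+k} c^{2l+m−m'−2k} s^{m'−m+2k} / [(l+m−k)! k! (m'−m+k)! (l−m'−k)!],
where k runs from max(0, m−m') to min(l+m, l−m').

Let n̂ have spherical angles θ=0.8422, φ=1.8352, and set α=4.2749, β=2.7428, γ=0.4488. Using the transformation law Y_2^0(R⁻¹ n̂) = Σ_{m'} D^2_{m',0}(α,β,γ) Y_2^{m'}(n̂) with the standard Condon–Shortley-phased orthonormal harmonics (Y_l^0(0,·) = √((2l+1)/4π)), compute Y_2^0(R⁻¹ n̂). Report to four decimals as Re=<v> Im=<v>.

Re=0.3440 Im=0.0000

Need the full column D^2_{m',0} for m'=−2..2 at α=4.2749, β=2.7428, γ=0.4488.
cos(β/2)=0.198078, sin(β/2)=0.980186
d^2_{-2,0}: single k=2 term ⇒ +0.092334;  D = -0.059188+0.070869i
d^2_{-1,0}: k∈[1..2] ⇒ +0.018659 -0.456917 = -0.438258;  D = +0.185675+0.396982i
d^2_{0,0}: k∈[0..2] ⇒ +0.001539 -0.150782 +0.923070 = +0.773828;  D = +0.773828+0.000000i
d^2_{1,0}: k∈[0..1] ⇒ -0.018659 +0.456917 = +0.438258;  D = -0.185675+0.396982i
d^2_{2,0}: single k=0 term ⇒ +0.092334;  D = -0.059188-0.070869i
Y_2^{m'}(θ=0.8422,φ=1.8352) and Σ D·Y over m':
  (-0.0592+0.0709i)·(-0.1857+0.1085i)  (+0.1857+0.3970i)·(-0.1003-0.3704i)  (+0.7738+0.0000i)·(+0.1041+0.0000i)  (-0.1857+0.3970i)·(+0.1003-0.3704i)  (-0.0592-0.0709i)·(-0.1857-0.1085i)
Y_2^0(R⁻¹ n̂) = +0.344008+0.000000i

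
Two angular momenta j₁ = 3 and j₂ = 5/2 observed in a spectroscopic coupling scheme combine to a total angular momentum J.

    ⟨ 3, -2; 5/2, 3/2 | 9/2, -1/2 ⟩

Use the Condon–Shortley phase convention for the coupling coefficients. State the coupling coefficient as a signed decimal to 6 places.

−√(361/1386) = -0.510355

j₁+j₂−J=1  J+j₁−j₂=5  J−j₁+j₂=4  j₁+j₂+J+1=11
(j₁±m₁, j₂±m₂, J±M) = (1,5,4,1,4,5)
P² = 460800/77
sum k=0..1:
  [0] +1/2880 = 1/2880
  [1] −1/144 = -1/144
S = -19/2880
C² = P²·S² = 361/1386 ; C = -0.510355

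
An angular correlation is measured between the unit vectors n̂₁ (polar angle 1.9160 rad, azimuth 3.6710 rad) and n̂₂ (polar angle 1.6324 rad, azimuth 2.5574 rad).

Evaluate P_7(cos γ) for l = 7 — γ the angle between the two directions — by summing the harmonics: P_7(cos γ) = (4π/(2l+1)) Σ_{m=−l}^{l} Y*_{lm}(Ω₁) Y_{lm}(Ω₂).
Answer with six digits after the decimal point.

Addition theorem: P_7(cos γ) = (4π/15) Σ_m Y*_{lm}(Ω₁) Y_{lm}(Ω₂), m = −7…7:
  m=-7: (0.27606 + 0.17472j) × (0.28792 + 0.40072j) = 0.00947 + 0.16093j  (running Σ = 0.00947 + 0.16093j)
  m=-6: (0.43931 + 0.01532j) × (0.10644 + 0.04050j) = 0.04614 + 0.01942j  (running Σ = 0.05561 + 0.18035j)
  m=-5: (0.11643 - 0.06278j) × (-0.33718 + 0.07562j) = -0.03451 + 0.02997j  (running Σ = 0.02110 + 0.21032j)
  m=-4: (-0.15303 + 0.25138j) × (-0.09172 + 0.09535j) = -0.00993 - 0.03765j  (running Σ = 0.01117 + 0.17268j)
  m=-3: (-0.00431 + 0.24725j) × (0.05473 - 0.29773j) = 0.07338 + 0.01481j  (running Σ = 0.08454 + 0.18749j)
  m=-2: (-0.09828 - 0.17489j) × (-0.05481 - 0.12878j) = -0.01714 + 0.02224j  (running Σ = 0.06741 + 0.20973j)
  m=-1: (-0.23927 - 0.14000j) × (0.23907 + 0.15806j) = -0.03507 - 0.07129j  (running Σ = 0.03234 + 0.13844j)
  m=0: (0.17036 + 0.00000j) × (0.14216 + 0.00000j) = 0.02422 + 0.00000j  (running Σ = 0.05656 + 0.13844j)
  m=1: (0.23927 - 0.14000j) × (-0.23907 + 0.15806j) = -0.03507 + 0.07129j  (running Σ = 0.02148 + 0.20973j)
  m=2: (-0.09828 + 0.17489j) × (-0.05481 + 0.12878j) = -0.01714 - 0.02224j  (running Σ = 0.00435 + 0.18749j)
  m=3: (0.00431 + 0.24725j) × (-0.05473 - 0.29773j) = 0.07338 - 0.01481j  (running Σ = 0.07773 + 0.17268j)
  m=4: (-0.15303 - 0.25138j) × (-0.09172 - 0.09535j) = -0.00993 + 0.03765j  (running Σ = 0.06779 + 0.21032j)
  m=5: (-0.11643 - 0.06278j) × (0.33718 + 0.07562j) = -0.03451 - 0.02997j  (running Σ = 0.03328 + 0.18035j)
  m=6: (0.43931 - 0.01532j) × (0.10644 - 0.04050j) = 0.04614 - 0.01942j  (running Σ = 0.07942 + 0.16093j)
  m=7: (-0.27606 + 0.17472j) × (-0.28792 + 0.40072j) = 0.00947 - 0.16093j  (running Σ = 0.08889 + 0.00000j)
Σ over m = 0.08889 + 0.00000j; ×(4π/15) → 0.07447 + 0.00000j. Real part: 0.074472

0.074472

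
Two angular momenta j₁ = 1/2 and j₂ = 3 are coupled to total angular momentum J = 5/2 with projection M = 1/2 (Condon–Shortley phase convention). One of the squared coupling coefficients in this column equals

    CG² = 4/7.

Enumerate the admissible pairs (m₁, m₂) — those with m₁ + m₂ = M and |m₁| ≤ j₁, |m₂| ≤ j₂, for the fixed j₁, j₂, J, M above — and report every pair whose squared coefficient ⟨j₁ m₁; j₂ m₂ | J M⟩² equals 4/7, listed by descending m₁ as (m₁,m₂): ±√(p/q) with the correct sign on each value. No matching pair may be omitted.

(-1/2,1): −√(4/7)

Admissible pairs with m₁+m₂ = M = 1/2: (-1/2,1), (1/2,0)
  (m₁,m₂)=(1/2,0): CG² = 3/7, CG = +√(3/7)
  (m₁,m₂)=(-1/2,1): CG² = 4/7, CG = −√(4/7)   ← matches the target
Pairs with CG² = 4/7: (-1/2,1): −√(4/7)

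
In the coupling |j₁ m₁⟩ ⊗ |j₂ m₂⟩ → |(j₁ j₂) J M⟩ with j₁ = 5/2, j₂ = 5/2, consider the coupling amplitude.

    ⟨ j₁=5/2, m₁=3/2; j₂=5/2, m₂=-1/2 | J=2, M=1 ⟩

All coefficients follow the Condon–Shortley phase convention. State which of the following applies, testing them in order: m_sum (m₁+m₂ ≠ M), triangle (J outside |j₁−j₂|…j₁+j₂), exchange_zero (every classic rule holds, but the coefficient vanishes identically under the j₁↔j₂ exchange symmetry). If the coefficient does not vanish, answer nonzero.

m-sum: m₁+m₂ = 3/2+(-1/2) = 1, M = 1  ✓
triangle: |j₁−j₂| = 0 ≤ J = 2 ≤ j₁+j₂ = 5  ✓
exchange: j₁≠j₂ or m₁≠m₂ — the exchange symmetry imposes no constraint here
value check: CG = −√(1/7) = -0.377964 ≠ 0

nonzero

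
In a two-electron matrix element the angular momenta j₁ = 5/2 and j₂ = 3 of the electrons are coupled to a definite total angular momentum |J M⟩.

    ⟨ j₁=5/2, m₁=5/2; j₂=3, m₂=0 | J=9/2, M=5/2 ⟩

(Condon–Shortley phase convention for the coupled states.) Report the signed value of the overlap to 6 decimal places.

√[10·1!4!5!/11! · 5!0!3!3!7!2!] = √(345600/11)
  +(−1)^0/∏(0,1,0,3,4,2)! = 1/288  (running 1/288)
⟨..|..⟩ = √(345600/11)·(1/288) = +0.615457

+0.615457  (= +√(25/66))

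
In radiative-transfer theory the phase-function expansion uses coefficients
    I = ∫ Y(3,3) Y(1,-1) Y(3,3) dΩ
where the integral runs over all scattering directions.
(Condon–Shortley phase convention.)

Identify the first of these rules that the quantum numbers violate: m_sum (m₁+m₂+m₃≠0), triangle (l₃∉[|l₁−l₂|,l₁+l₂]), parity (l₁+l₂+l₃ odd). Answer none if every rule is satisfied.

m_sum

azimuthal sum: 3 − 1 + 3 = 5  ✗
2 ≤ 3 ≤ 4 (triangle on l)
L = 3 + 1 + 3 = 7 (odd)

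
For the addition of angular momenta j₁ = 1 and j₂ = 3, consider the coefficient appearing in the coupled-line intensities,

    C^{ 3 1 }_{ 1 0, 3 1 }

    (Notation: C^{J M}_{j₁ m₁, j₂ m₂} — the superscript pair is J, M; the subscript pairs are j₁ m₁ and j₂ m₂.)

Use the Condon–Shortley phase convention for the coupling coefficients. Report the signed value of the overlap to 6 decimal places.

j₁+j₂−J=1  J+j₁−j₂=1  J−j₁+j₂=5  j₁+j₂+J+1=8
(j₁±m₁, j₂±m₂, J±M) = (1,1,4,2,4,2)
P² = 48
sum k=0..1:
  [0] +1/24 = 1/24
  [1] −1/12 = -1/12
S = -1/24
C² = P²·S² = 1/12 ; C = -0.288675

-0.288675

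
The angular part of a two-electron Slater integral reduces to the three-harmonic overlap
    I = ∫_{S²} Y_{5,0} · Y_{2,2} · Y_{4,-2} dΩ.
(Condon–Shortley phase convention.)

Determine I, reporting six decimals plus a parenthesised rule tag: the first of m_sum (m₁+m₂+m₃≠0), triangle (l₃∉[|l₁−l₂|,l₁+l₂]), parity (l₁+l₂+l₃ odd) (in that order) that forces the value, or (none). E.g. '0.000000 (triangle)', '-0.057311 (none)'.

0.000000 (parity)

L=11 odd ⇒ parity kills the (l;000) factor ⇒ I = 0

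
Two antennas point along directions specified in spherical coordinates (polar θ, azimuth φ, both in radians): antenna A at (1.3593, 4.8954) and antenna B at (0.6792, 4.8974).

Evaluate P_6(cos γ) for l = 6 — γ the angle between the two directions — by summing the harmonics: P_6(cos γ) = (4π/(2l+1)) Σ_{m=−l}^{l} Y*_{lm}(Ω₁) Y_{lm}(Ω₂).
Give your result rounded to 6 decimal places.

-0.350514

Expand P_6 via completeness: Σ_{m} conj(Y_{6,m}) at Ω₁ times Y_{6,m} at Ω₂ —
  m=-6: (-0.192141-0.375711i) × (-0.013197+0.026587i) = +0.012525-0.000150i  (running Σ = +0.012525-0.000150i)
  m=-5: (+0.248767-0.191378i) × (+0.101714+0.076642i) = +0.039971-0.000400i  (running Σ = +0.052495-0.000550i)
  m=-4: (-0.124951-0.112282i) × (+0.232166-0.212007i) = -0.052814+0.000423i  (running Σ = -0.000319-0.000128i)
  m=-3: (+0.167757-0.274213i) × (-0.242268-0.390721i) = -0.147783+0.000887i  (running Σ = -0.148102+0.000759i)
  m=-2: (-0.078746-0.030183i) × (-0.263322+0.102140i) = +0.023818-0.000095i  (running Σ = -0.124283+0.000664i)
  m=-1: (+0.057584-0.311130i) × (-0.039530-0.211220i) = -0.067993+0.000136i  (running Σ = -0.192276+0.000800i)
  m=0: (-0.061334-0.000000i) × (-0.357772+0.000000i) = +0.021944+0.000000i  (running Σ = -0.170333+0.000800i)
  m=1: (-0.057584-0.311130i) × (+0.039530-0.211220i) = -0.067993-0.000136i  (running Σ = -0.238326+0.000664i)
  m=2: (-0.078746+0.030183i) × (-0.263322-0.102140i) = +0.023818+0.000095i  (running Σ = -0.214507+0.000759i)
  m=3: (-0.167757-0.274213i) × (+0.242268-0.390721i) = -0.147783-0.000887i  (running Σ = -0.362290-0.000128i)
  m=4: (-0.124951+0.112282i) × (+0.232166+0.212007i) = -0.052814-0.000423i  (running Σ = -0.415104-0.000550i)
  m=5: (-0.248767-0.191378i) × (-0.101714+0.076642i) = +0.039971+0.000400i  (running Σ = -0.375134-0.000150i)
  m=6: (-0.192141+0.375711i) × (-0.013197-0.026587i) = +0.012525+0.000150i  (running Σ = -0.362609+0.000000i)
Σ over m = -0.362609+0.000000i; ×(4π/13) → -0.350514+0.000000i. Real part: -0.350514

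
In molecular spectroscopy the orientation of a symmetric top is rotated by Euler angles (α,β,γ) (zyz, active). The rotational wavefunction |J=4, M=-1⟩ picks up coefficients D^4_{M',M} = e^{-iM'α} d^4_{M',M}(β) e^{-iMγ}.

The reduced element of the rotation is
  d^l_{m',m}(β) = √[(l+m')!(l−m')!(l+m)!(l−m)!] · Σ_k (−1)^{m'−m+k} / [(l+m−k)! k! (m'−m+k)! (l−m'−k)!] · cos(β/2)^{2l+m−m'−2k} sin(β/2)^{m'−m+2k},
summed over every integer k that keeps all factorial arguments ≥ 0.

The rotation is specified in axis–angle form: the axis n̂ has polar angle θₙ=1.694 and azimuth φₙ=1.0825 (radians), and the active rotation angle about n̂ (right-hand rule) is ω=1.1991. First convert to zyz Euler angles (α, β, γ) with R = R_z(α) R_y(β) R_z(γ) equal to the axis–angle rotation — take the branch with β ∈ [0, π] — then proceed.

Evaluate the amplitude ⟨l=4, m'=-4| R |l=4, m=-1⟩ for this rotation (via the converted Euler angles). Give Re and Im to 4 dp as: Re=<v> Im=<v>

Re=-0.1580 Im=-0.4880

Axis–angle → zyz. n̂ = (sinθₙcosφₙ, sinθₙsinφₙ, cosθₙ) = (+0.465566, +0.876439, -0.122892), ω = 1.1991.
R = I cosω + sinω [n̂]ₓ + (1−cosω) n̂n̂ᵀ gives
  R = [+0.501225, +0.374342, +0.780155; +0.145341, +0.852354, -0.502362; -0.853024, +0.365185, +0.372814]
β = atan2(√(R₁₃²+R₂₃²), R₃₃) = 1.188757; α = atan2(R₂₃, R₁₃) mod 2π = 5.711092; γ = atan2(R₃₂, −R₃₁) mod 2π = 0.404499
D^4_{-4,-1}(5.7111,1.1888,0.4045) = e^{-i·-4·5.7111}·d^4_{-4,-1}(1.1888)·e^{-i·-1·0.4045}. Compute d first:
With c≡cos(β/2)=0.828497 and s≡sin(β/2)=0.559994, N=[1·40320·6·120]^{1/2}=5387.986637
Admissible k: 3..3 (factorial args all ≥0)
  k=3: (−1)^0·5387.9866/(720)·0.8285^5·0.5600^3 = +0.512977
d^4_{-4,-1}(1.1888) = +0.512977
D = (-0.657562-0.753401i)·(+0.512977)·(+0.919300+0.393558i) = -0.157991-0.488041i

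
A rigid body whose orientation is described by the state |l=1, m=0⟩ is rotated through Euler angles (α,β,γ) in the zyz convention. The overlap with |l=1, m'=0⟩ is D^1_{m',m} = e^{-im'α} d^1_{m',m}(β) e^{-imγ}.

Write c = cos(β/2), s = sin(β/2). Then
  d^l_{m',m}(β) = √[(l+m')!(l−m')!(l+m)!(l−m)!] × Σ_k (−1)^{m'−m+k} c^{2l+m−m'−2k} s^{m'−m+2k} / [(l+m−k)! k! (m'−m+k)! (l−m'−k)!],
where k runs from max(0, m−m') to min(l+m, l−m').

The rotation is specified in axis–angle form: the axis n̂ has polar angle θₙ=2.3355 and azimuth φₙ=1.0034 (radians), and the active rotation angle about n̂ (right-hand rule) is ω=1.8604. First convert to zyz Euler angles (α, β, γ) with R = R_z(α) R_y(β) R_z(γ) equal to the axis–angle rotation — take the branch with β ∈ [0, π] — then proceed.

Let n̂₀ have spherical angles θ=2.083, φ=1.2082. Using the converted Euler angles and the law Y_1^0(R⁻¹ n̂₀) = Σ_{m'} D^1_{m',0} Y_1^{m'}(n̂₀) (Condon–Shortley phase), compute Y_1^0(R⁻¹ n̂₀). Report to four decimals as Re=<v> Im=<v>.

Axis–angle → zyz. n̂ = (sinθₙcosφₙ, sinθₙsinφₙ, cosθₙ) = (+0.387809, +0.608517, -0.692323), ω = 1.8604.
R = I cosω + sinω [n̂]ₓ + (1−cosω) n̂n̂ᵀ gives
  R = [-0.092228, +0.966873, +0.238015; -0.360113, +0.190466, -0.913259; -0.928339, -0.169940, +0.330617]
β = atan2(√(R₁₃²+R₂₃²), R₃₃) = 1.233839; α = atan2(R₂₃, R₁₃) mod 2π = 4.967339; γ = atan2(R₃₂, −R₃₁) mod 2π = 6.102132
Need the full column D^1_{m',0} for m'=−1..1 at α=4.9673, β=1.2338, γ=6.1021.
cos(β/2)=0.815664, sin(β/2)=0.578525
d^1_{-1,0}: single k=1 term ⇒ +0.667343;  D = +0.168302-0.645771i
d^1_{0,0}: k∈[0..1] ⇒ +0.665309 -0.334691 = +0.330617;  D = +0.330617+0.000000i
d^1_{1,0}: single k=0 term ⇒ -0.667343;  D = -0.168302-0.645771i
Y_1^{m'}(θ=2.083,φ=1.2082) and Σ D·Y over m':
  (+0.1683-0.6458i)·(+0.1068-0.2816i)  (+0.3306+0.0000i)·(-0.2395+0.0000i)  (-0.1683-0.6458i)·(-0.1068-0.2816i)
Y_1^0(R⁻¹ n̂) = -0.406880+0.000000i

Re=-0.4069 Im=0.0000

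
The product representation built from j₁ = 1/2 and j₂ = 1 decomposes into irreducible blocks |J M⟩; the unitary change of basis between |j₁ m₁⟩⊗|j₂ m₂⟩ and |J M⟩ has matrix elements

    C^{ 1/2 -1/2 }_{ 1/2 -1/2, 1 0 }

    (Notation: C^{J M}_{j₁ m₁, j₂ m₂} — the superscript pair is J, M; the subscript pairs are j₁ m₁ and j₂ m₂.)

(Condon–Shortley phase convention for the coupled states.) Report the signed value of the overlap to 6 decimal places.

-0.577350  (= −√(1/3))

√[2·1!0!1!/3! · 0!1!1!1!0!1!] = √(1/3)
  +(−1)^1/∏(1,0,0,0,0,1)! = -1  (running -1)
⟨..|..⟩ = √(1/3)·(-1) = -0.577350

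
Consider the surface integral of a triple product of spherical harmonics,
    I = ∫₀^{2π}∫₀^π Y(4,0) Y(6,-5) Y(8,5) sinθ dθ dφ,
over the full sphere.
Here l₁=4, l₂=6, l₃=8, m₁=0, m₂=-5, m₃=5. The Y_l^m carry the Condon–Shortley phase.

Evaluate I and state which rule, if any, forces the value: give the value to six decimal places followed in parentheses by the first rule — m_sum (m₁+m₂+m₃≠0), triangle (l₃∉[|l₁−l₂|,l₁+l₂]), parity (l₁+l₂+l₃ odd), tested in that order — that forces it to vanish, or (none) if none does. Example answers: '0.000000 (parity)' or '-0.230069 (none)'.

0.168053 (none)

m-sum 0 ✓  L=18 even ✓  2≤8≤10 ✓
Π(2lᵢ+1) = 9×13×17 = 1989
triangle coeff Δ(4,6,8) = 1/23279256
Σ_t [0,2]: t=0:+1/1658880 t=1:−1/518400 t=2:+1/1658880 = -1/1382400
(3j)²=504/46189 [(4 6 8; 0 0 0)], sign=-1
Σ_t [0,1]: t=0:+1/34836480 t=1:−1/130636800 = 11/522547200
(3j)²=1331/81396 [(4 6 8; 0 -5 5)], sign=-1
⇒ 4πI² = 2178/6137
I = (+1)√(2178/6137/(4π)) = 0.16805287
No selection rule forces the value: the integral is nonzero (none).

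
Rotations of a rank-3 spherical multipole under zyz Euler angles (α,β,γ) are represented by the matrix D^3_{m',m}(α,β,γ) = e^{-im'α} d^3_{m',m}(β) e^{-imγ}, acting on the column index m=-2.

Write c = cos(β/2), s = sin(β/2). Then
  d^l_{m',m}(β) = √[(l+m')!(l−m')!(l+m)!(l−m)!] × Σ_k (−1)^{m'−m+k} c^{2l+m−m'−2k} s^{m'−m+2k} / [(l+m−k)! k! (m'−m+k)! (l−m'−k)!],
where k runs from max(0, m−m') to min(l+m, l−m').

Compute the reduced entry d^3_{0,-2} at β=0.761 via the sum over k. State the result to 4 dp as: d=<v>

d^3_{0,-2}(β=0.7610) via the finite sum:
Half-angle: c=0.928479, s=0.371385. N=√(6·6·1·120)=65.726707
k: max(0,(-2)−(0))=0 … min(3+(-2),3−(0))=1
  k=0: (−1)^2·65.7267/(12)·0.9285^4·0.3714^2 = +0.561432
  k=1: (−1)^3·65.7267/(12)·0.9285^2·0.3714^4 = -0.089826
d^3_{0,-2}(0.7610) = +0.561432 -0.089826 = +0.471606

d=0.4716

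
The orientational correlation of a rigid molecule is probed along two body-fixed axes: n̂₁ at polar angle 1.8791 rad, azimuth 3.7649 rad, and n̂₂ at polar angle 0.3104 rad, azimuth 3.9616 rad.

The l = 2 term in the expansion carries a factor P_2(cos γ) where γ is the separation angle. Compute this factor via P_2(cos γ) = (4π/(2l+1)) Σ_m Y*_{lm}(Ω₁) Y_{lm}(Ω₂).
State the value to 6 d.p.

Summing Y*_{l m}(θ₁,φ₁)·Y_{l m}(θ₂,φ₂) over m ∈ [−2, 2]; prefactor 4π/(2·2+1) = 2.513274:
  [-2]  conj(Y_{2,-2})(Ω₁) = (0.111712, 0.332439) ; Y_{2,-2}(Ω₂) = (-0.002492, -0.035951) ; Δ = (0.011673, -0.004845)
  [-1]  conj(Y_{2,-1})(Ω₁) = (0.181367, 0.130387) ; Y_{2,-1}(Ω₂) = (-0.153287, 0.164283) ; Δ = (-0.049221, 0.009809)
  [+0]  conj(Y_{2,0})(Ω₁) = (-0.228270, -0.000000) ; Y_{2,0}(Ω₂) = (0.542511, 0.000000) ; Δ = (-0.123839, -0.000000)
  [+1]  conj(Y_{2,1})(Ω₁) = (-0.181367, 0.130387) ; Y_{2,1}(Ω₂) = (0.153287, 0.164283) ; Δ = (-0.049221, -0.009809)
  [+2]  conj(Y_{2,2})(Ω₁) = (0.111712, -0.332439) ; Y_{2,2}(Ω₂) = (-0.002492, 0.035951) ; Δ = (0.011673, 0.004845)
Total Σ_m = (-0.198936, 0.000000). Multiply by 2.513274: (-0.499981, 0.000000). P_2(cos γ) = -0.499981

-0.499981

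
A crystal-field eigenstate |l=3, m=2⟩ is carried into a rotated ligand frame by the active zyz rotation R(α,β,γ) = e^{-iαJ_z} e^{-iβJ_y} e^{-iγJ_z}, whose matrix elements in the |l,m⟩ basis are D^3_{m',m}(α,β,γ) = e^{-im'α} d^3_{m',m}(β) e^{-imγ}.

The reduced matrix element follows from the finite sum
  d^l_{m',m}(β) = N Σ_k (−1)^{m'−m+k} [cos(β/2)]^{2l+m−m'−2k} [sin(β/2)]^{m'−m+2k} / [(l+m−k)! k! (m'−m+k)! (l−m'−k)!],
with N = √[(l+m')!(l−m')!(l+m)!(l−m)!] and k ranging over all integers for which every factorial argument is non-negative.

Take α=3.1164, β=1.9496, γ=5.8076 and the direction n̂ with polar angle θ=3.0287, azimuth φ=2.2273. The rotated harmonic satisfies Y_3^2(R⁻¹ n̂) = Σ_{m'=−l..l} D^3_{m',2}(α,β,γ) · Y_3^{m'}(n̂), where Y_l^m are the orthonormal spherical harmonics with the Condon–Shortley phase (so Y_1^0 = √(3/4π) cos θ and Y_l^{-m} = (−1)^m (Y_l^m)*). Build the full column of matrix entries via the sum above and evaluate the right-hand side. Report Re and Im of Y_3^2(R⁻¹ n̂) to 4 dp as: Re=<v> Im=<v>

Need the full column D^3_{m',2} for m'=−3..3 at α=3.1164, β=1.9496, γ=5.8076.
cos(β/2)=0.561334, sin(β/2)=0.827590
d^3_{-3,2}: single k=5 term ⇒ +0.533792;  D = -0.341916-0.409911i
d^3_{-2,2}: k∈[4..5] ⇒ +0.739047 -0.321285 = +0.417762;  D = +0.259428+0.327448i
d^3_{-1,2}: k∈[3..4] ⇒ +0.634071 -0.689122 = -0.055051;  D = +0.033088+0.043997i
d^3_{0,2}: k∈[2..3] ⇒ +0.372456 -0.809586 = -0.437130;  D = -0.253855-0.355866i
d^3_{1,2}: k∈[1..2] ⇒ +0.145855 -0.634071 = -0.488217;  D = +0.273421+0.404471i
d^3_{2,2}: k∈[0..1] ⇒ +0.031284 -0.340004 = -0.308720;  D = -0.166398-0.260038i
d^3_{3,2}: single k=0 term ⇒ -0.112978;  D = +0.058478+0.096667i
Y_3^{m'}(θ=3.0287,φ=2.2273) and Σ D·Y over m':
  (-0.3419-0.4099i)·(+0.0005-0.0002i)  (+0.2594+0.3274i)·(+0.0033-0.0125i)  (+0.0331+0.0440i)·(-0.0875-0.1135i)  (-0.2539-0.3559i)·(-0.7181+0.0000i)  (+0.2734+0.4045i)·(+0.0875-0.1135i)  (-0.1664-0.2600i)·(+0.0033+0.0125i)  (+0.0585+0.0967i)·(-0.0005-0.0002i)
Y_3^2(R⁻¹ n̂) = +0.261556+0.246975i

Re=0.2616 Im=0.2470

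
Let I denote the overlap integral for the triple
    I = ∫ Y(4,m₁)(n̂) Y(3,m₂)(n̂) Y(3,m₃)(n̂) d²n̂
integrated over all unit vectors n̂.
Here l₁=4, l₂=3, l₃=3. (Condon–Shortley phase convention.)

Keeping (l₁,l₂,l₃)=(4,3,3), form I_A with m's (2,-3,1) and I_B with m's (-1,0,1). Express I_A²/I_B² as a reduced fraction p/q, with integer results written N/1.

18/5

Same 4,3,3: normalisation and zero-m 3j drop out of the ratio.
A: Δ: 4! 4! 2! / 11! → 1/34650; sum: t=0:+1/192 = 1/192; 3j²(4 3 3; 2 -3 1) = Δ·Π!·Σ² = 3/77  (sign +1)
B: Δ: 4! 4! 2! / 11! → 1/34650; sum: t=1:−1/288 t=2:+1/24 t=3:−1/48 = 5/288; 3j²(4 3 3; -1 0 1) = Δ·Π!·Σ² = 5/462  (sign +1)
I_A²/I_B² = (3/77)/(5/462) = 18/5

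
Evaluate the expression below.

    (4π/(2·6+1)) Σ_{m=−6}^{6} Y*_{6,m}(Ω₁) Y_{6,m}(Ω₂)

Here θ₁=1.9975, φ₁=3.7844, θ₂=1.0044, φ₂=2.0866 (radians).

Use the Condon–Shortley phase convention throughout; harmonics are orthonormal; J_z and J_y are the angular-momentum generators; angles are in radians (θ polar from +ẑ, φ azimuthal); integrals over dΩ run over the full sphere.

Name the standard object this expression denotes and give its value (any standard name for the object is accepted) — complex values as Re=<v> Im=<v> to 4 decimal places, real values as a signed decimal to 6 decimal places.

This sum is the spherical-harmonic addition theorem: it equals the Legendre polynomial P_l(cos γ) of the angle γ between the two directions.
Addition theorem: P_6(cos γ) = (4π/13) Σ_m Y*_{lm}(Ω₁) Y_{lm}(Ω₂), m = −6…6:
  m=-6: (-0.207556-0.180304i) × (+0.174224+0.008155i) = -0.034691-0.033106i  (running Σ = -0.034691-0.033106i)
  m=-5: (-0.431862-0.031341i) × (-0.204921+0.324991i) = +0.098683-0.133929i  (running Σ = +0.063992-0.167035i)
  m=-4: (-0.182353+0.116976i) × (-0.185351-0.345483i) = +0.074213+0.041318i  (running Σ = +0.138205-0.125717i)
  m=-3: (+0.079439-0.212576i) × (+0.035121+0.000821i) = +0.002965-0.007401i  (running Σ = +0.141169-0.133117i)
  m=-2: (-0.084665-0.288789i) × (+0.172292-0.287956i) = -0.097746-0.025376i  (running Σ = +0.043424-0.158494i)
  m=-1: (+0.103058+0.077182i) × (+0.083003+0.146389i) = -0.002744+0.021493i  (running Σ = +0.040679-0.137001i)
  m=0: (+0.311757-0.000000i) × (+0.294452+0.000000i) = +0.091797+0.000000i  (running Σ = +0.132477-0.137001i)
  m=1: (-0.103058+0.077182i) × (-0.083003+0.146389i) = -0.002744-0.021493i  (running Σ = +0.129732-0.158494i)
  m=2: (-0.084665+0.288789i) × (+0.172292+0.287956i) = -0.097746+0.025376i  (running Σ = +0.031986-0.133117i)
  m=3: (-0.079439-0.212576i) × (-0.035121+0.000821i) = +0.002965+0.007401i  (running Σ = +0.034951-0.125717i)
  m=4: (-0.182353-0.116976i) × (-0.185351+0.345483i) = +0.074213-0.041318i  (running Σ = +0.109164-0.167035i)
  m=5: (+0.431862-0.031341i) × (+0.204921+0.324991i) = +0.098683+0.133929i  (running Σ = +0.207847-0.033106i)
  m=6: (-0.207556+0.180304i) × (+0.174224-0.008155i) = -0.034691+0.033106i  (running Σ = +0.173156+0.000000i)
Accumulated sum +0.173156+0.000000i; after 4π/(2l+1) scaling, +0.167380+0.000000i ⇒ P_6 = 0.167380

Legendre polynomial (addition theorem), +0.167380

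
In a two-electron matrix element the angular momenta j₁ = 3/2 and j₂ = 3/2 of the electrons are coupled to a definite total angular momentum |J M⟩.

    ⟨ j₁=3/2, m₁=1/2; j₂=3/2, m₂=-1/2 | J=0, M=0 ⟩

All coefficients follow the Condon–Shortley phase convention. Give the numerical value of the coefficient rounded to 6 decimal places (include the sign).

triangle: 3!×0!×0!/4! = 6/24
(j±m)!: 2!×1!×1!×2!×0!×0! = 4
prefactor² = (2J+1)×Δ×N² = 1
  k=1: −1/(1!×2!×0!×0!×0!×0!) = -1/2
Σ = -1/2  ⇒  CG² = 1×(-1/2)² = 1/4
CG = −√(1/4) = -0.500000

-0.500000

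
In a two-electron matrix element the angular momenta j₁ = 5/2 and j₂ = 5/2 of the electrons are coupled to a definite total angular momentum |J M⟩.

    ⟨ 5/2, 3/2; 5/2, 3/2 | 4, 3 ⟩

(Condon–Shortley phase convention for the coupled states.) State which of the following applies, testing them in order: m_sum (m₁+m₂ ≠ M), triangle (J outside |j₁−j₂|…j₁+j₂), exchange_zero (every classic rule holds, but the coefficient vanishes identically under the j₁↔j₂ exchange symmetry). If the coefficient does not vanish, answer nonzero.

m-sum: m₁+m₂ = 3/2+3/2 = 3, M = 3  ✓
triangle: |j₁−j₂| = 0 ≤ J = 4 ≤ j₁+j₂ = 5  ✓
exchange: j₁=j₂ and m₁=m₂, and (−1)^(j₁+j₂−J) = (−1)^1 = −1 forces ⟨j₁m₁;j₂m₂|JM⟩ = −⟨j₂m₂;j₁m₁|JM⟩ = −⟨j₁m₁;j₂m₂|JM⟩ ⇒ the coefficient vanishes identically
Racah sum check: Σ_k collapses to 0 ⇒ CG = 0

exchange_zero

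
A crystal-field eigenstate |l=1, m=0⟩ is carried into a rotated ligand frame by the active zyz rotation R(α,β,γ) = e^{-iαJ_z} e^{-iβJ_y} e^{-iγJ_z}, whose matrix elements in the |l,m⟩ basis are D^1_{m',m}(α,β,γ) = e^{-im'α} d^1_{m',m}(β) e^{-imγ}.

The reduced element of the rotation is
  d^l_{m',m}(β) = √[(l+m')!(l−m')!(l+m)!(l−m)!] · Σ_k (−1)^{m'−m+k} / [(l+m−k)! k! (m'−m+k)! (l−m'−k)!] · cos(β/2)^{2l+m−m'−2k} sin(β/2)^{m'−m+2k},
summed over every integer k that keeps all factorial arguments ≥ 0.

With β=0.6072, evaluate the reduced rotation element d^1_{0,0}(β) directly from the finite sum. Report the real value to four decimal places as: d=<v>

d=0.8212

d^1_{0,0}(β=0.6072) via the finite sum:
With c≡cos(β/2)=0.954266 and s≡sin(β/2)=0.298957, N=[1·1·1·1]^{1/2}=1.000000
k∈{0,1} keeps every argument non-negative
  k=0: (−1)^0·1.0000/(1)·0.9543^2·0.2990^0 = +0.910624
  k=1: (−1)^1·1.0000/(1)·0.9543^0·0.2990^2 = -0.089376
d^1_{0,0}(0.6072) = +0.910624 -0.089376 = +0.821249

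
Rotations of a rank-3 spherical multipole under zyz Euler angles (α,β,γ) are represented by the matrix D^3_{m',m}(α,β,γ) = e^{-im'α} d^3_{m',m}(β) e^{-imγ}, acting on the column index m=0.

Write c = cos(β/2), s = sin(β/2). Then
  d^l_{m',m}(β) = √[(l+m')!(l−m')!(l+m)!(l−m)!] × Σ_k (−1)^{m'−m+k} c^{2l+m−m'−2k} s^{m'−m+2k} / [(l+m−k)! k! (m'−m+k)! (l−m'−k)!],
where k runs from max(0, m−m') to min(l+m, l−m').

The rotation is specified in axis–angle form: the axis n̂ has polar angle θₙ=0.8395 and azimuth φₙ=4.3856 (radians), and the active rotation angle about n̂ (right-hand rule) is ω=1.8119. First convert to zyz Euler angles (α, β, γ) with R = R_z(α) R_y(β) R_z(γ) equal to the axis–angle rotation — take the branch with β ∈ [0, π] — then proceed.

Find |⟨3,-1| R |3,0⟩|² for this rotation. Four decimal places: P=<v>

P=0.0436

Axis–angle → zyz. n̂ = (sinθₙcosφₙ, sinθₙsinφₙ, cosθₙ) = (-0.238926, -0.704919, +0.667835), ω = 1.8119.
R = I cosω + sinω [n̂]ₓ + (1−cosω) n̂n̂ᵀ gives
  R = [-0.168058, -0.439879, -0.882192; +0.857157, +0.376786, -0.351162; +0.486866, -0.815192, +0.313723]
β = atan2(√(R₁₃²+R₂₃²), R₃₃) = 1.251684; α = atan2(R₂₃, R₁₃) mod 2π = 3.520423; γ = atan2(R₃₂, −R₃₁) mod 2π = 4.174001
First d^3_{-1,0}(β=1.2517), then the phase factors e^{-i(-1)α} and e^{-i(0)γ}:
With c≡cos(β/2)=0.810470 and s≡sin(β/2)=0.585780, N=[2·24·6·6]^{1/2}=41.569219
k∈{1,2,3} keeps every argument non-negative
  k=1: (−1)^0·41.5692/(12)·0.8105^5·0.5858^1 = +0.709594
  k=2: (−1)^1·41.5692/(4)·0.8105^3·0.5858^3 = -1.112056
  k=3: (−1)^2·41.5692/(12)·0.8105^1·0.5858^5 = +0.193642
d^3_{-1,0}(1.2517) = +0.709594 -1.112056 +0.193642 = -0.208819
|D^3_{-1,0}|² = |d^3_{-1,0}(β)|² = (-0.208819)² = 0.043605 (the z-rotation phases have unit modulus)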